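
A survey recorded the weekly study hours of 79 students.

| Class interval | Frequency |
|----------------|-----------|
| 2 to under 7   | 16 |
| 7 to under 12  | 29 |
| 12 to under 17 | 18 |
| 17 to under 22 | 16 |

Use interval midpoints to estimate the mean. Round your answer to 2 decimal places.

Midpoints: 4.5, 9.5, 14.5, 19.5
Σfm = 16×4.5 + 29×9.5 + 18×14.5 + 16×19.5 = 920.5
n = Σf = 79
Mean = 920.5 / 79 = 11.6519

11.65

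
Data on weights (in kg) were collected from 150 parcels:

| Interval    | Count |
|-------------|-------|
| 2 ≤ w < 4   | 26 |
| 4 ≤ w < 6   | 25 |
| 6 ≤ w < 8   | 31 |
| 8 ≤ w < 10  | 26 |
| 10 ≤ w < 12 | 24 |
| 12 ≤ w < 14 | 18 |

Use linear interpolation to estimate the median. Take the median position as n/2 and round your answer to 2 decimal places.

7.55

Cumulative frequencies: 26, 51, 82, 108, 132, 150
n = 150; position = n/2 = 75.
This falls in the class 6 ≤ w < 8: L = 6, F = 51, f = 31, h = 2.
Median ≈ 6 + ((75 − 51) / 31) × 2 = 7.5484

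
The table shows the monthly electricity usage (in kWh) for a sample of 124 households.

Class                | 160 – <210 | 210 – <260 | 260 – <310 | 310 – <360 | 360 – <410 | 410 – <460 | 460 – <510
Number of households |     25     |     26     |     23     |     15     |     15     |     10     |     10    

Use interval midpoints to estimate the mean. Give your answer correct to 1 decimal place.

Midpoints: 185, 235, 285, 335, 385, 435, 485
Σfm = 25×185 + 26×235 + 23×285 + 15×335 + 15×385 + 10×435 + 10×485 = 37290
n = Σf = 124
Mean = 37290 / 124 = 300.7258

300.7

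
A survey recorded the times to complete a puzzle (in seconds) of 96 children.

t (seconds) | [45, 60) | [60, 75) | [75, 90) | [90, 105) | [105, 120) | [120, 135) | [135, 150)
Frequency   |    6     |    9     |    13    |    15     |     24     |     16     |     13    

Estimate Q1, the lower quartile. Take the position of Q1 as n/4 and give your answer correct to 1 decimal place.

85.4

Cumulative frequencies: 6, 15, 28, 43, 67, 83, 96
n = 96; position = n/4 = 24.
This falls in the class [75, 90): L = 75, F = 15, f = 13, h = 15.
Lower quartile ≈ 75 + ((24 − 15) / 13) × 15 = 85.3846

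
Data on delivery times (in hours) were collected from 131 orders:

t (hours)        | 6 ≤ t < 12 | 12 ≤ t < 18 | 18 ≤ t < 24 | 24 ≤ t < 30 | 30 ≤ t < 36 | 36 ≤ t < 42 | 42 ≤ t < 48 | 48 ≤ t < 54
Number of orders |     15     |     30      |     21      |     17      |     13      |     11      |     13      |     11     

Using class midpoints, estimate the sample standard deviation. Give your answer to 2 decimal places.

13.16

Midpoints: 9, 15, 21, 27, 33, 39, 45, 51
n = 131, Σfm = 3489, mean = 26.6336
Σfm² = 115443
Σf(m − x̄)² = Σfm² − (Σfm)²/n = 115443 − 3489²/131 = 22518.4122
Sample variance = 22518.4122 / 130 = 173.2186
Standard deviation = √173.2186 = 13.1613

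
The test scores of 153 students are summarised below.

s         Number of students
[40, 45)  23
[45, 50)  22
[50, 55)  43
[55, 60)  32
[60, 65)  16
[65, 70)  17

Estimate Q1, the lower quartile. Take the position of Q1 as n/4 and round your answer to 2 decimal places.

48.47

Cumulative frequencies: 23, 45, 88, 120, 136, 153
n = 153; position = n/4 = 38.25.
This falls in the class [45, 50): L = 45, F = 23, f = 22, h = 5.
Lower quartile ≈ 45 + ((38.25 − 23) / 22) × 5 = 48.4659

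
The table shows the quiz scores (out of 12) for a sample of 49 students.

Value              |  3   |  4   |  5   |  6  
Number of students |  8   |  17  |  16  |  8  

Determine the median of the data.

4

Cumulative frequencies: 8, 25, 41, 49
n = 49, so the median is the value in position (n+1)/2 = 25.
Position 25 falls at value 4.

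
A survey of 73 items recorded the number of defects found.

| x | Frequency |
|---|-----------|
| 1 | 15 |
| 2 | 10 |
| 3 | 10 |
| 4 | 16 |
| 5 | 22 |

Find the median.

4

Cumulative frequencies: 15, 25, 35, 51, 73
n = 73, so the median is the value in position (n+1)/2 = 37.
Position 37 falls at value 4.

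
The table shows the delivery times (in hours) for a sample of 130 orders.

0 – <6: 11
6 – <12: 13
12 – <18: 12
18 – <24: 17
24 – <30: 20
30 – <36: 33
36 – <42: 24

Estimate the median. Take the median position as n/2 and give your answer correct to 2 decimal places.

Cumulative frequencies: 11, 24, 36, 53, 73, 106, 130
n = 130; position = n/2 = 65.
This falls in the class 24 – <30: L = 24, F = 53, f = 20, h = 6.
Median ≈ 24 + ((65 − 53) / 20) × 6 = 27.6000

27.60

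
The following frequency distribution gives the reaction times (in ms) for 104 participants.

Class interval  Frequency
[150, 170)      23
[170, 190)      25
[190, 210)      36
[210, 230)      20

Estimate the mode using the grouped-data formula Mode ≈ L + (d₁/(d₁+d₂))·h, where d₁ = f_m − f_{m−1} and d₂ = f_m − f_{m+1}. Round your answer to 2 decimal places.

198.15

Modal class: [190, 210) (highest frequency 36).
d₁ = 36 − 25 = 11, d₂ = 36 − 20 = 16
Mode ≈ 190 + (11/(11+16)) × 20 = 190 + 8.1481 = 198.1481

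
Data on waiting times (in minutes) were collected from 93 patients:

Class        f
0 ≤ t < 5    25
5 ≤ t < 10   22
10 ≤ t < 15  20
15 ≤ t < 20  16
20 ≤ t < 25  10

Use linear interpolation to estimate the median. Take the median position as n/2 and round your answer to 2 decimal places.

9.89

Cumulative frequencies: 25, 47, 67, 83, 93
n = 93; position = n/2 = 46.5.
This falls in the class 5 ≤ t < 10: L = 5, F = 25, f = 22, h = 5.
Median ≈ 5 + ((46.5 − 25) / 22) × 5 = 9.8864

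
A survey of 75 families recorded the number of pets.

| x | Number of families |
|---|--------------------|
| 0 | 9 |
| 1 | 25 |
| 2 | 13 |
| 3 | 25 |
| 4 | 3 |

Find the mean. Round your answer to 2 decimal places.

1.84

Values: 0, 1, 2, 3, 4
Σfx = 9×0 + 25×1 + 13×2 + 25×3 + 3×4 = 138
n = Σf = 75
Mean = 138 / 75 = 1.8400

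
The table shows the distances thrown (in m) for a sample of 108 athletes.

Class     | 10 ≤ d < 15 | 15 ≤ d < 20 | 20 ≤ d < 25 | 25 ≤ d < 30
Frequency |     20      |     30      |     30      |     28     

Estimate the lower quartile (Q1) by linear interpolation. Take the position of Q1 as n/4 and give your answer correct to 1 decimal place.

Cumulative frequencies: 20, 50, 80, 108
n = 108; position = n/4 = 27.
This falls in the class 15 ≤ d < 20: L = 15, F = 20, f = 30, h = 5.
Lower quartile ≈ 15 + ((27 − 20) / 30) × 5 = 16.1667

16.2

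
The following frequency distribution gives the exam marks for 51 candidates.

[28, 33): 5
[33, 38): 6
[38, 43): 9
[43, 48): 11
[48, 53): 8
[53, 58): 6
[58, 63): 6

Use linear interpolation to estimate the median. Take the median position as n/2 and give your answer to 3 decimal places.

Cumulative frequencies: 5, 11, 20, 31, 39, 45, 51
n = 51; position = n/2 = 25.5.
This falls in the class [43, 48): L = 43, F = 20, f = 11, h = 5.
Median ≈ 43 + ((25.5 − 20) / 11) × 5 = 45.5000

45.500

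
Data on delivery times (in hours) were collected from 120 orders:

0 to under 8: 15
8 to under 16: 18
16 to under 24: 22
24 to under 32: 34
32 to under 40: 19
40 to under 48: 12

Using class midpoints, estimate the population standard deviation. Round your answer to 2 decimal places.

11.91

Midpoints: 4, 12, 20, 28, 36, 44
n = 120, Σfm = 2880, mean = 24.0000
Σfm² = 86144
Σf(m − x̄)² = Σfm² − (Σfm)²/n = 86144 − 2880²/120 = 17024.0000
Population variance = 17024.0000 / 120 = 141.8667
Standard deviation = √141.8667 = 11.9108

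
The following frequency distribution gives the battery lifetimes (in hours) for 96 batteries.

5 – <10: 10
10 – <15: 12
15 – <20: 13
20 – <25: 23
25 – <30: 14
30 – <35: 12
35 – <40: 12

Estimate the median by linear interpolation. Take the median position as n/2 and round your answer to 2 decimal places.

Cumulative frequencies: 10, 22, 35, 58, 72, 84, 96
n = 96; position = n/2 = 48.
This falls in the class 20 – <25: L = 20, F = 35, f = 23, h = 5.
Median ≈ 20 + ((48 − 35) / 23) × 5 = 22.8261

22.83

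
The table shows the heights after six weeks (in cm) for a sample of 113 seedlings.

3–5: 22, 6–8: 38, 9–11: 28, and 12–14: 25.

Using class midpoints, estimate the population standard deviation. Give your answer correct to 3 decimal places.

Midpoints: 4, 7, 10, 13
n = 113, Σfm = 959, mean = 8.4867
Σfm² = 9239
Σf(m − x̄)² = Σfm² − (Σfm)²/n = 9239 − 959²/113 = 1100.2301
Population variance = 1100.2301 / 113 = 9.7365
Standard deviation = √9.7365 = 3.1203

3.120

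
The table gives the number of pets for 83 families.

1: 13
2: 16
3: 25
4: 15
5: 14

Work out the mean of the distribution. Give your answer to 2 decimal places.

Values: 1, 2, 3, 4, 5
Σfx = 13×1 + 16×2 + 25×3 + 15×4 + 14×5 = 250
n = Σf = 83
Mean = 250 / 83 = 3.0120

3.01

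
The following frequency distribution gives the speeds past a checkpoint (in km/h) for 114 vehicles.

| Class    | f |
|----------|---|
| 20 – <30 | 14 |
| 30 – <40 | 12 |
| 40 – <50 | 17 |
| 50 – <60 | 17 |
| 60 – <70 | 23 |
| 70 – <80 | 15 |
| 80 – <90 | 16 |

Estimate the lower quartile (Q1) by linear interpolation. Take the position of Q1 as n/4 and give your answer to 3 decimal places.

41.471

Cumulative frequencies: 14, 26, 43, 60, 83, 98, 114
n = 114; position = n/4 = 28.5.
This falls in the class 40 – <50: L = 40, F = 26, f = 17, h = 10.
Lower quartile ≈ 40 + ((28.5 − 26) / 17) × 10 = 41.4706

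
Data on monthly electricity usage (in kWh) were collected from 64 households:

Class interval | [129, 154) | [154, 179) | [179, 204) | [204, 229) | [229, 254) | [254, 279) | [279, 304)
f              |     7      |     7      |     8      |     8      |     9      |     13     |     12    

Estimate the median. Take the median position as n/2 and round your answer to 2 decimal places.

Cumulative frequencies: 7, 14, 22, 30, 39, 52, 64
n = 64; position = n/2 = 32.
This falls in the class [229, 254): L = 229, F = 30, f = 9, h = 25.
Median ≈ 229 + ((32 − 30) / 9) × 25 = 234.5556

234.56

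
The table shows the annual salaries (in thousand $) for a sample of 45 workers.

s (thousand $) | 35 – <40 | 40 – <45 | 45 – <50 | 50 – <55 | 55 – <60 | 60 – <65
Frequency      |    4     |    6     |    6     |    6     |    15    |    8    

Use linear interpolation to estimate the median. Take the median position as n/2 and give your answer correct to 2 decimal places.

55.17

Cumulative frequencies: 4, 10, 16, 22, 37, 45
n = 45; position = n/2 = 22.5.
This falls in the class 55 – <60: L = 55, F = 22, f = 15, h = 5.
Median ≈ 55 + ((22.5 − 22) / 15) × 5 = 55.1667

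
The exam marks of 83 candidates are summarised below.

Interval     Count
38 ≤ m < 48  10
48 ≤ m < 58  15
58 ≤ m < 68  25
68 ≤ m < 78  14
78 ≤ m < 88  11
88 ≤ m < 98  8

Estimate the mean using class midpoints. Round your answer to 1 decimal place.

66.0

Midpoints: 43, 53, 63, 73, 83, 93
Σfm = 10×43 + 15×53 + 25×63 + 14×73 + 11×83 + 8×93 = 5479
n = Σf = 83
Mean = 5479 / 83 = 66.0120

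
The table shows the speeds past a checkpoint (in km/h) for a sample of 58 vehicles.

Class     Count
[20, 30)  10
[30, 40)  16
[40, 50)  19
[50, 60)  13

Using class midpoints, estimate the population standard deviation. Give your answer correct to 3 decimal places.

10.161

Midpoints: 25, 35, 45, 55
n = 58, Σfm = 2380, mean = 41.0345
Σfm² = 103650
Σf(m − x̄)² = Σfm² − (Σfm)²/n = 103650 − 2380²/58 = 5987.9310
Population variance = 5987.9310 / 58 = 103.2402
Standard deviation = √103.2402 = 10.1607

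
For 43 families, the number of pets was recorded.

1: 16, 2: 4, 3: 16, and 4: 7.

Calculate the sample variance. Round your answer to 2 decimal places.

Values: 1, 2, 3, 4
n = 43, Σfx = 100, mean = 2.3256
Σfx² = 288
Σf(x − x̄)² = Σfx² − (Σfx)²/n = 288 − 100²/43 = 55.4419
Sample variance = 55.4419 / 42 = 1.3200

1.32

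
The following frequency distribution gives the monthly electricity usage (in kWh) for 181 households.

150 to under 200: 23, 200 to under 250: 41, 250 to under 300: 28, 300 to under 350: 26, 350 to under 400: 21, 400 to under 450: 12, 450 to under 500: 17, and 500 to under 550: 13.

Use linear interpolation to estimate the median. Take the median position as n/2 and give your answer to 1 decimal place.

297.3

Cumulative frequencies: 23, 64, 92, 118, 139, 151, 168, 181
n = 181; position = n/2 = 90.5.
This falls in the class 250 to under 300: L = 250, F = 64, f = 28, h = 50.
Median ≈ 250 + ((90.5 − 64) / 28) × 50 = 297.3214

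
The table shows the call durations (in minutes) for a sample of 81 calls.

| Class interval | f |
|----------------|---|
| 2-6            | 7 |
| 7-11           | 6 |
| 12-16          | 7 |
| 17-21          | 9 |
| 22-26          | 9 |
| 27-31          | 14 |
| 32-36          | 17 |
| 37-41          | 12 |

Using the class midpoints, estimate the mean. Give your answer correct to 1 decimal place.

24.9

Midpoints: 4, 9, 14, 19, 24, 29, 34, 39
Σfm = 7×4 + 6×9 + 7×14 + 9×19 + 9×24 + 14×29 + 17×34 + 12×39 = 2019
n = Σf = 81
Mean = 2019 / 81 = 24.9259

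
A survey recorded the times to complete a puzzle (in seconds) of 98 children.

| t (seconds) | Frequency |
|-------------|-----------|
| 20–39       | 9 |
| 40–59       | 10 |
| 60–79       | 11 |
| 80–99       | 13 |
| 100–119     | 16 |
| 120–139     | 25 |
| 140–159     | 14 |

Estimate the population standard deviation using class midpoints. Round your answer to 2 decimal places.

Midpoints: 29.5, 49.5, 69.5, 89.5, 109.5, 129.5, 149.5
n = 98, Σfm = 9771, mean = 99.7041
Σfm² = 1113604.5
Σf(m − x̄)² = Σfm² − (Σfm)²/n = 1113604.5 − 9771²/98 = 139395.9184
Population variance = 139395.9184 / 98 = 1422.4073
Standard deviation = √1422.4073 = 37.7148

37.71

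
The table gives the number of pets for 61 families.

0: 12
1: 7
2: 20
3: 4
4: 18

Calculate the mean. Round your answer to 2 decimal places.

2.15

Values: 0, 1, 2, 3, 4
Σfx = 12×0 + 7×1 + 20×2 + 4×3 + 18×4 = 131
n = Σf = 61
Mean = 131 / 61 = 2.1475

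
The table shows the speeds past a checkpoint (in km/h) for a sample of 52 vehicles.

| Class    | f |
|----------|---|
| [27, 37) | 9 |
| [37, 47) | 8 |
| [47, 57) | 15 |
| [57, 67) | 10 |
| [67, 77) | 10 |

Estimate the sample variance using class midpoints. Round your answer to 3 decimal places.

Midpoints: 32, 42, 52, 62, 72
n = 52, Σfm = 2744, mean = 52.7692
Σfm² = 154168
Σf(m − x̄)² = Σfm² − (Σfm)²/n = 154168 − 2744²/52 = 9369.2308
Sample variance = 9369.2308 / 51 = 183.7104

183.710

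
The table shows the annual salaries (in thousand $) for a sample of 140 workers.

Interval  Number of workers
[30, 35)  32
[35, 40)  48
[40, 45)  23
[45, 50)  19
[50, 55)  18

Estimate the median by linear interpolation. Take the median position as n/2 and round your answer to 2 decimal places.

38.96

Cumulative frequencies: 32, 80, 103, 122, 140
n = 140; position = n/2 = 70.
This falls in the class [35, 40): L = 35, F = 32, f = 48, h = 5.
Median ≈ 35 + ((70 − 32) / 48) × 5 = 38.9583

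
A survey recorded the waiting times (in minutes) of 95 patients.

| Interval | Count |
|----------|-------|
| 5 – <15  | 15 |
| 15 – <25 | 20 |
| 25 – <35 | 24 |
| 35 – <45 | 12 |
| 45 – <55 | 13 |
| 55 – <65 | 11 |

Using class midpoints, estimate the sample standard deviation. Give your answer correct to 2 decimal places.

Midpoints: 10, 20, 30, 40, 50, 60
n = 95, Σfm = 3060, mean = 32.2105
Σfm² = 122400
Σf(m − x̄)² = Σfm² − (Σfm)²/n = 122400 − 3060²/95 = 23835.7895
Sample variance = 23835.7895 / 94 = 253.5722
Standard deviation = √253.5722 = 15.9240

15.92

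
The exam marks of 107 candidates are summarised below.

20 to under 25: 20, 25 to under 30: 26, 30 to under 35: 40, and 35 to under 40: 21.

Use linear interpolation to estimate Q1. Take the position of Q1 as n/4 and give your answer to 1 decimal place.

Cumulative frequencies: 20, 46, 86, 107
n = 107; position = n/4 = 26.75.
This falls in the class 25 to under 30: L = 25, F = 20, f = 26, h = 5.
Lower quartile ≈ 25 + ((26.75 − 20) / 26) × 5 = 26.2981

26.3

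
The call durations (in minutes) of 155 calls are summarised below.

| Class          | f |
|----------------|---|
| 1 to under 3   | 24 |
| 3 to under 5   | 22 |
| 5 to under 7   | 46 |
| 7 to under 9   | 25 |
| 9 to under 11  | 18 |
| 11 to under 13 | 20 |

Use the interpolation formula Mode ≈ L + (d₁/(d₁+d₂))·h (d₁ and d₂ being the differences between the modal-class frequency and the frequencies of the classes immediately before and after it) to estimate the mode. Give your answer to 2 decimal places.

6.07

Modal class: 5 to under 7 (highest frequency 46).
d₁ = 46 − 22 = 24, d₂ = 46 − 25 = 21
Mode ≈ 5 + (24/(24+21)) × 2 = 5 + 1.0667 = 6.0667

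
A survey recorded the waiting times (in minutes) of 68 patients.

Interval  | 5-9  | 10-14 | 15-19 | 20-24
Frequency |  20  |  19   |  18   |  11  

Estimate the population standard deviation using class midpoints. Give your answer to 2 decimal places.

Midpoints: 7, 12, 17, 22
n = 68, Σfm = 916, mean = 13.4706
Σfm² = 14242
Σf(m − x̄)² = Σfm² − (Σfm)²/n = 14242 − 916²/68 = 1902.9412
Population variance = 1902.9412 / 68 = 27.9844
Standard deviation = √27.9844 = 5.2900

5.29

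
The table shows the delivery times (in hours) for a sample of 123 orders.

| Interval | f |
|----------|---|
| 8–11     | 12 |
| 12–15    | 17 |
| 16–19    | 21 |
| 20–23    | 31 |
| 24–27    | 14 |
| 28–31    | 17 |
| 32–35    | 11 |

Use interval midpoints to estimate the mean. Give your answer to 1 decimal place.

Midpoints: 9.5, 13.5, 17.5, 21.5, 25.5, 29.5, 33.5
Σfm = 12×9.5 + 17×13.5 + 21×17.5 + 31×21.5 + 14×25.5 + 17×29.5 + 11×33.5 = 2604.5
n = Σf = 123
Mean = 2604.5 / 123 = 21.1748

21.2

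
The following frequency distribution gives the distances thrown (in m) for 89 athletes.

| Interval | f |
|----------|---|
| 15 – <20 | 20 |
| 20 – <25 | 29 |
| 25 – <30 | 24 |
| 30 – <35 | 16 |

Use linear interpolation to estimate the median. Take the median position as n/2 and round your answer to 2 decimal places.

24.22

Cumulative frequencies: 20, 49, 73, 89
n = 89; position = n/2 = 44.5.
This falls in the class 20 – <25: L = 20, F = 20, f = 29, h = 5.
Median ≈ 20 + ((44.5 − 20) / 29) × 5 = 24.2241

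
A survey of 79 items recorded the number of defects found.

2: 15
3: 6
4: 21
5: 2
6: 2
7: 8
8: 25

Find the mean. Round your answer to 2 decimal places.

5.19

Values: 2, 3, 4, 5, 6, 7, 8
Σfx = 15×2 + 6×3 + 21×4 + 2×5 + 2×6 + 8×7 + 25×8 = 410
n = Σf = 79
Mean = 410 / 79 = 5.1899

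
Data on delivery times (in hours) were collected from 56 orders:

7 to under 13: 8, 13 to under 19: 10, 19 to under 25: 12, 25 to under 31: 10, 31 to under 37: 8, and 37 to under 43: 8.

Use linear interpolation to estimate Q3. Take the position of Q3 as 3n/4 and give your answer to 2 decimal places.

Cumulative frequencies: 8, 18, 30, 40, 48, 56
n = 56; position = 3n/4 = 42.
This falls in the class 31 to under 37: L = 31, F = 40, f = 8, h = 6.
Upper quartile ≈ 31 + ((42 − 40) / 8) × 6 = 32.5000

32.50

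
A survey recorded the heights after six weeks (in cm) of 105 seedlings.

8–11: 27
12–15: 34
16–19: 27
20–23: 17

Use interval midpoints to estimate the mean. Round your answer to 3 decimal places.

14.795

Midpoints: 9.5, 13.5, 17.5, 21.5
Σfm = 27×9.5 + 34×13.5 + 27×17.5 + 17×21.5 = 1553.5
n = Σf = 105
Mean = 1553.5 / 105 = 14.7952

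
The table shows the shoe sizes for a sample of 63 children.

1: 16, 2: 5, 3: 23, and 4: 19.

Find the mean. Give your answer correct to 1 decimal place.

2.7

Values: 1, 2, 3, 4
Σfx = 16×1 + 5×2 + 23×3 + 19×4 = 171
n = Σf = 63
Mean = 171 / 63 = 2.7143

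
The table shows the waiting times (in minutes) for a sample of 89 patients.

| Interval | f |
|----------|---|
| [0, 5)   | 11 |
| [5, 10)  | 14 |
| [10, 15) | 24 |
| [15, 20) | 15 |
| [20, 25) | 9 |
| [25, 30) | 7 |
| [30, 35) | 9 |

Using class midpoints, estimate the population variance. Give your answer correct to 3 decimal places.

Midpoints: 2.5, 7.5, 12.5, 17.5, 22.5, 27.5, 32.5
n = 89, Σfm = 1382.5, mean = 15.5337
Σfm² = 28556.25
Σf(m − x̄)² = Σfm² − (Σfm)²/n = 28556.25 − 1382.5²/89 = 7080.8989
Population variance = 7080.8989 / 89 = 79.5607

79.561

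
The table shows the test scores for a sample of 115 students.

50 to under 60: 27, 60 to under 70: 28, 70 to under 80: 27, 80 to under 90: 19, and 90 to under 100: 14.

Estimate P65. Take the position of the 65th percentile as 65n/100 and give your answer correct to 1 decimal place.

Cumulative frequencies: 27, 55, 82, 101, 115
n = 115; position = 65n/100 = 74.75.
This falls in the class 70 to under 80: L = 70, F = 55, f = 27, h = 10.
65th percentile ≈ 70 + ((74.75 − 55) / 27) × 10 = 77.3148

77.3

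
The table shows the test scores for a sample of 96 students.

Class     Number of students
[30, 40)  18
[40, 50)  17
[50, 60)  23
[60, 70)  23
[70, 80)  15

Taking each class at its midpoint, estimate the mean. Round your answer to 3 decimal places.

Midpoints: 35, 45, 55, 65, 75
Σfm = 18×35 + 17×45 + 23×55 + 23×65 + 15×75 = 5280
n = Σf = 96
Mean = 5280 / 96 = 55.0000

55.000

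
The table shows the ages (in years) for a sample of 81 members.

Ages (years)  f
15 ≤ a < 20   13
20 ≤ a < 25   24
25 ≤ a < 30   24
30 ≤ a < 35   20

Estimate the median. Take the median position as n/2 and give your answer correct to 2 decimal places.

Cumulative frequencies: 13, 37, 61, 81
n = 81; position = n/2 = 40.5.
This falls in the class 25 ≤ a < 30: L = 25, F = 37, f = 24, h = 5.
Median ≈ 25 + ((40.5 − 37) / 24) × 5 = 25.7292

25.73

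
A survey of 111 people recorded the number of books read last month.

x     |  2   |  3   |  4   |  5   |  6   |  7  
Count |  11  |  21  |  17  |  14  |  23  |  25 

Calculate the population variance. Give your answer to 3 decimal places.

2.881

Values: 2, 3, 4, 5, 6, 7
n = 111, Σfx = 536, mean = 4.8288
Σfx² = 2908
Σf(x − x̄)² = Σfx² − (Σfx)²/n = 2908 − 536²/111 = 319.7477
Population variance = 319.7477 / 111 = 2.8806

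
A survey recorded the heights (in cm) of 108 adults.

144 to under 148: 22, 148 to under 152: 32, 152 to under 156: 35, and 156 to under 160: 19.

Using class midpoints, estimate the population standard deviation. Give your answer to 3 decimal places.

4.017

Midpoints: 146, 150, 154, 158
n = 108, Σfm = 16404, mean = 151.8889
Σfm² = 2493328
Σf(m − x̄)² = Σfm² − (Σfm)²/n = 2493328 − 16404²/108 = 1742.6667
Population variance = 1742.6667 / 108 = 16.1358
Standard deviation = √16.1358 = 4.0169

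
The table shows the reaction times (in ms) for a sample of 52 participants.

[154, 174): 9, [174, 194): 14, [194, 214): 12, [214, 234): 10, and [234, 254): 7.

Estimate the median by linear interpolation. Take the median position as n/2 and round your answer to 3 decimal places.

Cumulative frequencies: 9, 23, 35, 45, 52
n = 52; position = n/2 = 26.
This falls in the class [194, 214): L = 194, F = 23, f = 12, h = 20.
Median ≈ 194 + ((26 − 23) / 12) × 20 = 199.0000

199.000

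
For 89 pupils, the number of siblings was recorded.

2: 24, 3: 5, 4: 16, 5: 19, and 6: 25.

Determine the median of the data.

Cumulative frequencies: 24, 29, 45, 64, 89
n = 89, so the median is the value in position (n+1)/2 = 45.
Position 45 falls at value 4.

4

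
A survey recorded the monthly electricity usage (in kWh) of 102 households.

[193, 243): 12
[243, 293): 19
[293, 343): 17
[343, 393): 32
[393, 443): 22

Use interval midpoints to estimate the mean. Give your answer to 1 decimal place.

Midpoints: 218, 268, 318, 368, 418
Σfm = 12×218 + 19×268 + 17×318 + 32×368 + 22×418 = 34086
n = Σf = 102
Mean = 34086 / 102 = 334.1765

334.2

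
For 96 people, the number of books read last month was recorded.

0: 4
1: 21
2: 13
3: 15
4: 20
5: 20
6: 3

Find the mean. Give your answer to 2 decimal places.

3.02

Values: 0, 1, 2, 3, 4, 5, 6
Σfx = 4×0 + 21×1 + 13×2 + 15×3 + 20×4 + 20×5 + 3×6 = 290
n = Σf = 96
Mean = 290 / 96 = 3.0208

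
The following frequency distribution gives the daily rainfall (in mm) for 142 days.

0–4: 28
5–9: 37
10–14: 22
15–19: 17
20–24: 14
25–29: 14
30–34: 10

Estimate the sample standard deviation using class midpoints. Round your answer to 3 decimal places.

Midpoints: 2, 7, 12, 17, 22, 27, 32
n = 142, Σfm = 1874, mean = 13.1972
Σfm² = 37228
Σf(m − x̄)² = Σfm² − (Σfm)²/n = 37228 − 1874²/142 = 12496.4789
Sample variance = 12496.4789 / 141 = 88.6275
Standard deviation = √88.6275 = 9.4142

9.414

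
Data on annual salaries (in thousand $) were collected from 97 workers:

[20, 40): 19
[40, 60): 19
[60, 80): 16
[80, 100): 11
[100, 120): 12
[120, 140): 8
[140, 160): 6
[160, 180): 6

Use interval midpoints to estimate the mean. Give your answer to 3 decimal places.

81.546

Midpoints: 30, 50, 70, 90, 110, 130, 150, 170
Σfm = 19×30 + 19×50 + 16×70 + 11×90 + 12×110 + 8×130 + 6×150 + 6×170 = 7910
n = Σf = 97
Mean = 7910 / 97 = 81.5464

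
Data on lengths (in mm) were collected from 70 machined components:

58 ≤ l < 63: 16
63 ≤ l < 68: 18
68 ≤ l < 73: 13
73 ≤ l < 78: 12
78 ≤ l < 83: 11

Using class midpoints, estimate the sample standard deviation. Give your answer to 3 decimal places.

Midpoints: 60.5, 65.5, 70.5, 75.5, 80.5
n = 70, Σfm = 4855, mean = 69.3571
Σfm² = 340087.5
Σf(m − x̄)² = Σfm² − (Σfm)²/n = 340087.5 − 4855²/70 = 3358.5714
Sample variance = 3358.5714 / 69 = 48.6749
Standard deviation = √48.6749 = 6.9767

6.977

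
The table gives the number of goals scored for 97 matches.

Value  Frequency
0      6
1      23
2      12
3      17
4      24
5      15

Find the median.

3

Cumulative frequencies: 6, 29, 41, 58, 82, 97
n = 97, so the median is the value in position (n+1)/2 = 49.
Position 49 falls at value 3.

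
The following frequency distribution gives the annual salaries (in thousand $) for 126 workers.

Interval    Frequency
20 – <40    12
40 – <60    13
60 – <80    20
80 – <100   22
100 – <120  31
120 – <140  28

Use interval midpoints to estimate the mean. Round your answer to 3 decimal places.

Midpoints: 30, 50, 70, 90, 110, 130
Σfm = 12×30 + 13×50 + 20×70 + 22×90 + 31×110 + 28×130 = 11440
n = Σf = 126
Mean = 11440 / 126 = 90.7937

90.794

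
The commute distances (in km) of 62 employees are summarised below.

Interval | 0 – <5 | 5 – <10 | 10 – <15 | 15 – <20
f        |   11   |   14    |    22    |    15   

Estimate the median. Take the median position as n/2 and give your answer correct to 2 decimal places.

Cumulative frequencies: 11, 25, 47, 62
n = 62; position = n/2 = 31.
This falls in the class 10 – <15: L = 10, F = 25, f = 22, h = 5.
Median ≈ 10 + ((31 − 25) / 22) × 5 = 11.3636

11.36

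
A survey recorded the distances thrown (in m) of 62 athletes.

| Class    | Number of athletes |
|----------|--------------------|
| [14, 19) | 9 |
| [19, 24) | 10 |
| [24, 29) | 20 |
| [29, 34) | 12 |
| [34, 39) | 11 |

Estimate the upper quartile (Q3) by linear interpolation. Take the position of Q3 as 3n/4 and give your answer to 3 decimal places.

Cumulative frequencies: 9, 19, 39, 51, 62
n = 62; position = 3n/4 = 46.5.
This falls in the class [29, 34): L = 29, F = 39, f = 12, h = 5.
Upper quartile ≈ 29 + ((46.5 − 39) / 12) × 5 = 32.1250

32.125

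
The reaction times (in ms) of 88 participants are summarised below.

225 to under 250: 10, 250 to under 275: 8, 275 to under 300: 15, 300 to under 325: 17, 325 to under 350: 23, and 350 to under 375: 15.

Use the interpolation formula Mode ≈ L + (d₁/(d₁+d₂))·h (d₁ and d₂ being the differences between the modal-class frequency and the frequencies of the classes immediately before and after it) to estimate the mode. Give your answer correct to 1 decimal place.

335.7

Modal class: 325 to under 350 (highest frequency 23).
d₁ = 23 − 17 = 6, d₂ = 23 − 15 = 8
Mode ≈ 325 + (6/(6+8)) × 25 = 325 + 10.7143 = 335.7143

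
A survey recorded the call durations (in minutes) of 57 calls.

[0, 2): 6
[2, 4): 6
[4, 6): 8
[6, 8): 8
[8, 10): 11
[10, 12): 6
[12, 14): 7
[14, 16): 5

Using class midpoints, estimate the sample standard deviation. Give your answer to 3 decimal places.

4.244

Midpoints: 1, 3, 5, 7, 9, 11, 13, 15
n = 57, Σfm = 451, mean = 7.9123
Σfm² = 4577
Σf(m − x̄)² = Σfm² − (Σfm)²/n = 4577 − 451²/57 = 1008.5614
Sample variance = 1008.5614 / 56 = 18.0100
Standard deviation = √18.0100 = 4.2438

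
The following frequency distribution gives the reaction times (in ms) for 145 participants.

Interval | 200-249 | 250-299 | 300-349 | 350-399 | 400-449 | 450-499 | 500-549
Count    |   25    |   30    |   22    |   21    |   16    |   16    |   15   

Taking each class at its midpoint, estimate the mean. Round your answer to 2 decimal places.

Midpoints: 224.5, 274.5, 324.5, 374.5, 424.5, 474.5, 524.5
Σfm = 25×224.5 + 30×274.5 + 22×324.5 + 21×374.5 + 16×424.5 + 16×474.5 + 15×524.5 = 51102.5
n = Σf = 145
Mean = 51102.5 / 145 = 352.4310

352.43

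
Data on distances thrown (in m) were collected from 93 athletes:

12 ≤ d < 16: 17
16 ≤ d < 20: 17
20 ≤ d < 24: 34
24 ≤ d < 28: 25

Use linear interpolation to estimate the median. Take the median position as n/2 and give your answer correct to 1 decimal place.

Cumulative frequencies: 17, 34, 68, 93
n = 93; position = n/2 = 46.5.
This falls in the class 20 ≤ d < 24: L = 20, F = 34, f = 34, h = 4.
Median ≈ 20 + ((46.5 − 34) / 34) × 4 = 21.4706

21.5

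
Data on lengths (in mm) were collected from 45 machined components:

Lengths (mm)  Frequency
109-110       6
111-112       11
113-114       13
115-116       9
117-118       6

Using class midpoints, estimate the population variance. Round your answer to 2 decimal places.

Midpoints: 109.5, 111.5, 113.5, 115.5, 117.5
n = 45, Σfm = 5103.5, mean = 113.4111
Σfm² = 579065.25
Σf(m − x̄)² = Σfm² − (Σfm)²/n = 579065.25 − 5103.5²/45 = 271.6444
Population variance = 271.6444 / 45 = 6.0365

6.04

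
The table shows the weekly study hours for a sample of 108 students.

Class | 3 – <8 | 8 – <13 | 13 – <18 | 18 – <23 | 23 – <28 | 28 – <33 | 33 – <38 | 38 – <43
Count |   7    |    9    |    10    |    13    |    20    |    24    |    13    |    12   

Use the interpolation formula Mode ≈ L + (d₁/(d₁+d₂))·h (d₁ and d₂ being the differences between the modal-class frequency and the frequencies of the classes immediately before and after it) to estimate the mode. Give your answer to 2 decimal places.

Modal class: 28 – <33 (highest frequency 24).
d₁ = 24 − 20 = 4, d₂ = 24 − 13 = 11
Mode ≈ 28 + (4/(4+11)) × 5 = 28 + 1.3333 = 29.3333

29.33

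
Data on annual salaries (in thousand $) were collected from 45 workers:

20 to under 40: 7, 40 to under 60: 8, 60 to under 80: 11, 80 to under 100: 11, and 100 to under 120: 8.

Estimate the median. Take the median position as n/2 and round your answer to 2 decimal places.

Cumulative frequencies: 7, 15, 26, 37, 45
n = 45; position = n/2 = 22.5.
This falls in the class 60 to under 80: L = 60, F = 15, f = 11, h = 20.
Median ≈ 60 + ((22.5 − 15) / 11) × 20 = 73.6364

73.64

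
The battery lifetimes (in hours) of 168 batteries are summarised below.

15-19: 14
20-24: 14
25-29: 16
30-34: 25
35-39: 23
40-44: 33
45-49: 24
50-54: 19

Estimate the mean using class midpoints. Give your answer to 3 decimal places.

36.494

Midpoints: 17, 22, 27, 32, 37, 42, 47, 52
Σfm = 14×17 + 14×22 + 16×27 + 25×32 + 23×37 + 33×42 + 24×47 + 19×52 = 6131
n = Σf = 168
Mean = 6131 / 168 = 36.4940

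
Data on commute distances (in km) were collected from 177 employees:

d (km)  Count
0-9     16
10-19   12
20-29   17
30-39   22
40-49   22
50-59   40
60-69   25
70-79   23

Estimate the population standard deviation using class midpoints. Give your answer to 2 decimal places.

Midpoints: 4.5, 14.5, 24.5, 34.5, 44.5, 54.5, 64.5, 74.5
n = 177, Σfm = 7906.5, mean = 44.6695
Σfm² = 433274.25
Σf(m − x̄)² = Σfm² − (Σfm)²/n = 433274.25 − 7906.5²/177 = 80094.9153
Population variance = 80094.9153 / 177 = 452.5136
Standard deviation = √452.5136 = 21.2724

21.27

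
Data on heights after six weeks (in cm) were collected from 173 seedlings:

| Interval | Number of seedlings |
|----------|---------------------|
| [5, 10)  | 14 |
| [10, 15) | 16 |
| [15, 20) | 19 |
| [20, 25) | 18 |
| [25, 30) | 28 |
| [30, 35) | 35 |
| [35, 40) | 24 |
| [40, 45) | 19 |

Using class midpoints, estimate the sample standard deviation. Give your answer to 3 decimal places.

10.522

Midpoints: 7.5, 12.5, 17.5, 22.5, 27.5, 32.5, 37.5, 42.5
n = 173, Σfm = 4657.5, mean = 26.9220
Σfm² = 144431.25
Σf(m − x̄)² = Σfm² − (Σfm)²/n = 144431.25 − 4657.5²/173 = 19042.1965
Sample variance = 19042.1965 / 172 = 110.7104
Standard deviation = √110.7104 = 10.5219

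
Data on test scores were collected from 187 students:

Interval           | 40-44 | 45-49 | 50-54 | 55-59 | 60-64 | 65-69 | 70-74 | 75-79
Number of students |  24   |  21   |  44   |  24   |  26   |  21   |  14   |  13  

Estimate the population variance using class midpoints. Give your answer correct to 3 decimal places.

105.336

Midpoints: 42, 47, 52, 57, 62, 67, 72, 77
n = 187, Σfm = 10679, mean = 57.1070
Σfm² = 629543
Σf(m − x̄)² = Σfm² − (Σfm)²/n = 629543 − 10679²/187 = 19697.8610
Population variance = 19697.8610 / 187 = 105.3362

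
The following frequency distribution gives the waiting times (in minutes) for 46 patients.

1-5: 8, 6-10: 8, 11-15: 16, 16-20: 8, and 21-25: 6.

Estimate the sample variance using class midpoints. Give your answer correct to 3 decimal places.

Midpoints: 3, 8, 13, 18, 23
n = 46, Σfm = 578, mean = 12.5652
Σfm² = 9054
Σf(m − x̄)² = Σfm² − (Σfm)²/n = 9054 − 578²/46 = 1791.3043
Sample variance = 1791.3043 / 45 = 39.8068

39.807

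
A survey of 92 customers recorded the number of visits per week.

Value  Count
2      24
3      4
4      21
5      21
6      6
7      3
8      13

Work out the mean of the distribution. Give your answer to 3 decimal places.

4.457

Values: 2, 3, 4, 5, 6, 7, 8
Σfx = 24×2 + 4×3 + 21×4 + 21×5 + 6×6 + 3×7 + 13×8 = 410
n = Σf = 92
Mean = 410 / 92 = 4.4565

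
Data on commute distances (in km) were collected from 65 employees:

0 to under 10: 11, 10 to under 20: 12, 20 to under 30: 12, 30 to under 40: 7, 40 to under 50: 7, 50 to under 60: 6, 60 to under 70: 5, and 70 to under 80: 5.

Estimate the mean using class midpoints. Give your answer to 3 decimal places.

32.692

Midpoints: 5, 15, 25, 35, 45, 55, 65, 75
Σfm = 11×5 + 12×15 + 12×25 + 7×35 + 7×45 + 6×55 + 5×65 + 5×75 = 2125
n = Σf = 65
Mean = 2125 / 65 = 32.6923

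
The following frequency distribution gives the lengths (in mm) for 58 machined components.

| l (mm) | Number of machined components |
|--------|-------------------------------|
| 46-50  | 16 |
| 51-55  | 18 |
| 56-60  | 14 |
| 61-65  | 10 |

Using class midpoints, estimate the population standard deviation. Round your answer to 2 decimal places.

5.27

Midpoints: 48, 53, 58, 63
n = 58, Σfm = 3164, mean = 54.5517
Σfm² = 174212
Σf(m − x̄)² = Σfm² − (Σfm)²/n = 174212 − 3164²/58 = 1610.3448
Population variance = 1610.3448 / 58 = 27.7646
Standard deviation = √27.7646 = 5.2692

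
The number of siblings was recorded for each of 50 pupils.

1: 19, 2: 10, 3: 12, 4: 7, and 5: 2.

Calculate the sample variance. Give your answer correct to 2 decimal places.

1.50

Values: 1, 2, 3, 4, 5
n = 50, Σfx = 113, mean = 2.2600
Σfx² = 329
Σf(x − x̄)² = Σfx² − (Σfx)²/n = 329 − 113²/50 = 73.6200
Sample variance = 73.6200 / 49 = 1.5024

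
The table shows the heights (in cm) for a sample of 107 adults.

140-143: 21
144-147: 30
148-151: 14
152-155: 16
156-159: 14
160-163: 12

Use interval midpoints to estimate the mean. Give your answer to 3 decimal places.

Midpoints: 141.5, 145.5, 149.5, 153.5, 157.5, 161.5
Σfm = 21×141.5 + 30×145.5 + 14×149.5 + 16×153.5 + 14×157.5 + 12×161.5 = 16028.5
n = Σf = 107
Mean = 16028.5 / 107 = 149.7991

149.799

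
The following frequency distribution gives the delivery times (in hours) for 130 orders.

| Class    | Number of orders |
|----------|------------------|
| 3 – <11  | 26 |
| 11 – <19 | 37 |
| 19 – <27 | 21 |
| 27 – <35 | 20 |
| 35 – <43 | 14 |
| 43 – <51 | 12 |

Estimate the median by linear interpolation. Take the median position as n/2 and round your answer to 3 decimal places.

19.762

Cumulative frequencies: 26, 63, 84, 104, 118, 130
n = 130; position = n/2 = 65.
This falls in the class 19 – <27: L = 19, F = 63, f = 21, h = 8.
Median ≈ 19 + ((65 − 63) / 21) × 8 = 19.7619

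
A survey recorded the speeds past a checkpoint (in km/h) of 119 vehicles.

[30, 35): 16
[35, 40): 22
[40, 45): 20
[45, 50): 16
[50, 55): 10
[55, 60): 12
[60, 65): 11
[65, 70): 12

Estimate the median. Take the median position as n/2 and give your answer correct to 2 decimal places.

45.47

Cumulative frequencies: 16, 38, 58, 74, 84, 96, 107, 119
n = 119; position = n/2 = 59.5.
This falls in the class [45, 50): L = 45, F = 58, f = 16, h = 5.
Median ≈ 45 + ((59.5 − 58) / 16) × 5 = 45.4688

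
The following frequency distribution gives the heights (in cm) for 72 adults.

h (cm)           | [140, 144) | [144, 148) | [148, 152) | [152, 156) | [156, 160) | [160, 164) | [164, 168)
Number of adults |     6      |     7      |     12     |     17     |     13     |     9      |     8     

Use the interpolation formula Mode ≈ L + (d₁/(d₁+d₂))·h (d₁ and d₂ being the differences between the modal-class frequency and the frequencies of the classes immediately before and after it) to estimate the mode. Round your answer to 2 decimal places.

Modal class: [152, 156) (highest frequency 17).
d₁ = 17 − 12 = 5, d₂ = 17 − 13 = 4
Mode ≈ 152 + (5/(5+4)) × 4 = 152 + 2.2222 = 154.2222

154.22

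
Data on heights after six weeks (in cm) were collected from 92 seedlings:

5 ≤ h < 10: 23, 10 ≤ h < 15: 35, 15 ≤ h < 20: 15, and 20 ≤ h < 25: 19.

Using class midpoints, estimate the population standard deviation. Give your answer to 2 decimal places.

5.32

Midpoints: 7.5, 12.5, 17.5, 22.5
n = 92, Σfm = 1300, mean = 14.1304
Σfm² = 20975
Σf(m − x̄)² = Σfm² − (Σfm)²/n = 20975 − 1300²/92 = 2605.4348
Population variance = 2605.4348 / 92 = 28.3199
Standard deviation = √28.3199 = 5.3216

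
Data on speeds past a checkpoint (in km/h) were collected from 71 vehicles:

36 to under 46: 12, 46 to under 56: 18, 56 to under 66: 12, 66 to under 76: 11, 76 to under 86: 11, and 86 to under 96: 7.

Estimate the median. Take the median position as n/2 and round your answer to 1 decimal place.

60.6

Cumulative frequencies: 12, 30, 42, 53, 64, 71
n = 71; position = n/2 = 35.5.
This falls in the class 56 to under 66: L = 56, F = 30, f = 12, h = 10.
Median ≈ 56 + ((35.5 − 30) / 12) × 10 = 60.5833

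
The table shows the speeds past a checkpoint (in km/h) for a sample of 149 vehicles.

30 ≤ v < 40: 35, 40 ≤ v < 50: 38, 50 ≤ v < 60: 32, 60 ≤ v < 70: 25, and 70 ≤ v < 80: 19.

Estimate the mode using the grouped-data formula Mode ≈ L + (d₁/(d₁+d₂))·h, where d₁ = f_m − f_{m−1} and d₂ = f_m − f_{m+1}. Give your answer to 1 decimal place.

43.3

Modal class: 40 ≤ v < 50 (highest frequency 38).
d₁ = 38 − 35 = 3, d₂ = 38 − 32 = 6
Mode ≈ 40 + (3/(3+6)) × 10 = 40 + 3.3333 = 43.3333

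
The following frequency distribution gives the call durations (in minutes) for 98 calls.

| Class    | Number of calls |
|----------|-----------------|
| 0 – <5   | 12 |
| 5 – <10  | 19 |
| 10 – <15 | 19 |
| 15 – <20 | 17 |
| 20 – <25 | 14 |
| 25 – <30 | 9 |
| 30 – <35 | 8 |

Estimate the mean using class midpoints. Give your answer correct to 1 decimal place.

15.6

Midpoints: 2.5, 7.5, 12.5, 17.5, 22.5, 27.5, 32.5
Σfm = 12×2.5 + 19×7.5 + 19×12.5 + 17×17.5 + 14×22.5 + 9×27.5 + 8×32.5 = 1530
n = Σf = 98
Mean = 1530 / 98 = 15.6122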